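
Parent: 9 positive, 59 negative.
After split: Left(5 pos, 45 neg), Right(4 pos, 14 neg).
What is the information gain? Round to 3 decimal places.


H(parent) = 0.5639. H(left) = 0.4690, H(right) = 0.7642. Weighted = (50/68)*0.4690 + (18/68)*0.7642 = 0.5471. IG = 0.5639 - 0.5471 = 0.0168, which rounds to 0.017.

0.017


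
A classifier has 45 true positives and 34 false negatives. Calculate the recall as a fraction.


Recall = TP / (TP + FN) = 45 / 79 = 45/79.

45/79


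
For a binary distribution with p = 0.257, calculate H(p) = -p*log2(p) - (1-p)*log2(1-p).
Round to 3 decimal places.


H = -0.257*log2(0.257) - 0.743*log2(0.743) = 0.822.

0.822


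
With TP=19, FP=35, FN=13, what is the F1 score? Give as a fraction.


Precision = 19/54 = 19/54. Recall = 19/32 = 19/32. F1 = 2*P*R/(P+R) = 19/43.

19/43


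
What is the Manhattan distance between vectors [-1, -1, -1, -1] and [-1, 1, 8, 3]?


d = sum of absolute differences: |-1--1|=0 + |-1-1|=2 + |-1-8|=9 + |-1-3|=4 = 15.

15


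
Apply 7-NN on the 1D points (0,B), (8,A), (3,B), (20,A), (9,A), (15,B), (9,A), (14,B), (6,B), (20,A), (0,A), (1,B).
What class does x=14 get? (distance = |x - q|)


Distances: |0-14|=14, |8-14|=6, |3-14|=11, |20-14|=6, |9-14|=5, |15-14|=1, |9-14|=5, |14-14|=0, |6-14|=8, |20-14|=6, |0-14|=14, |1-14|=13. 7 nearest: (14,B), (15,B), (9,A), (9,A), (8,A), (20,A), (20,A). Counts: {'B': 2, 'A': 5}. Majority class: A.

A


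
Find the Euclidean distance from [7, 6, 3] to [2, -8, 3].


d = sqrt(sum of squared differences). (7-2)^2=25, (6--8)^2=196, (3-3)^2=0. Sum = 221.

sqrt(221)


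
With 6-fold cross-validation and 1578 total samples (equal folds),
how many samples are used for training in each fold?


Each validation fold has 1578/6 = 263 samples. Training set = 1578 - 263 = 1315.

1315


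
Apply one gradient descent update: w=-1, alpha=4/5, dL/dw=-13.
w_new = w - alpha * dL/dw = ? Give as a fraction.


w_new = -1 - 4/5 * -13 = -1 - -52/5 = 47/5.

47/5


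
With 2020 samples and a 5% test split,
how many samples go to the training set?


Test set = 2020 * 5% = 101. Training set = 2020 - 101 = 1919.

1919


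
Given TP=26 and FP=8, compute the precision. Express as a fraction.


Precision = TP / (TP + FP) = 26 / 34 = 13/17.

13/17


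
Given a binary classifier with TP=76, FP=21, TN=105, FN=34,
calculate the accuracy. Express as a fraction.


Accuracy = (TP + TN) / (TP + TN + FP + FN) = (76 + 105) / 236 = 181/236.

181/236


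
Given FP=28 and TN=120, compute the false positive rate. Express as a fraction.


FPR = FP / (FP + TN) = 28 / 148 = 7/37.

7/37


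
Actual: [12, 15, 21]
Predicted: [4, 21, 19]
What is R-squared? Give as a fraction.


Mean(y) = 16. SS_res = 104. SS_tot = 42. R^2 = 1 - 104/(42) = -31/21.

-31/21


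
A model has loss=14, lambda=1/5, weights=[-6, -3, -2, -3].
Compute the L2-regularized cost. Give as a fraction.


L2 sq norm = sum(w^2) = 58. J = 14 + 1/5 * 58 = 128/5.

128/5


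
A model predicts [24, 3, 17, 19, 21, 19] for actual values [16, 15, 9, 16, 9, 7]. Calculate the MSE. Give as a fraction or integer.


MSE = (1/6) * ((16-24)^2=64 + (15-3)^2=144 + (9-17)^2=64 + (16-19)^2=9 + (9-21)^2=144 + (7-19)^2=144). Sum = 569. MSE = 569/6.

569/6


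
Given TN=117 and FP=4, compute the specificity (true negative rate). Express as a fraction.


Specificity = TN / (TN + FP) = 117 / 121 = 117/121.

117/121


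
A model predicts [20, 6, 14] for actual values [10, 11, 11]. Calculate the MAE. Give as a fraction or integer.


MAE = (1/3) * (|10-20|=10 + |11-6|=5 + |11-14|=3). Sum = 18. MAE = 6.

6


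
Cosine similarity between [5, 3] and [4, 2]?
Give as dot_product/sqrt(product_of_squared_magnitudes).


dot = 26. |a|^2 = 34, |b|^2 = 20. cos = 26/sqrt(680).

26/sqrt(680)


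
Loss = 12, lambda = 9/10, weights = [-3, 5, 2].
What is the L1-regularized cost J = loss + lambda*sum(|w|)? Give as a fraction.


L1 norm = sum(|w|) = 10. J = 12 + 9/10 * 10 = 21.

21


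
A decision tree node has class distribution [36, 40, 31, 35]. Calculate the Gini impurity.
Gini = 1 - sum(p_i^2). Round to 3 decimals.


Total = 142. Proportions: 36/142, 40/142, 31/142, 35/142. sum(p_i^2) = 0.2520. Gini = 1 - 0.2520 = 0.7480, which rounds to 0.748.

0.748


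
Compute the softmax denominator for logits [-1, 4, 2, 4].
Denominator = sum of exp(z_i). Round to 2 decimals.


Denom = e^-1=0.3679 + e^4=54.5982 + e^2=7.3891 + e^4=54.5982. Sum = 116.9534, which rounds to 116.95.

116.95


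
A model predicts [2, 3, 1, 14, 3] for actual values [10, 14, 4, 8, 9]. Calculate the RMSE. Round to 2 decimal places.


MSE = 53.2000. RMSE = sqrt(53.2000) = 7.29.

7.29


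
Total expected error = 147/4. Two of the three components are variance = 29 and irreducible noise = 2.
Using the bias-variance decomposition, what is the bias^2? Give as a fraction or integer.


Total error = bias^2 + variance + irreducible noise. So bias^2 = 147/4 - 29 - 2 = 23/4.

23/4


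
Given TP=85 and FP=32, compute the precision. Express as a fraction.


Precision = TP / (TP + FP) = 85 / 117 = 85/117.

85/117


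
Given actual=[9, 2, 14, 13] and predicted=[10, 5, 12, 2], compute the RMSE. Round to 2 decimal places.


MSE = 33.7500. RMSE = sqrt(33.7500) = 5.81.

5.81


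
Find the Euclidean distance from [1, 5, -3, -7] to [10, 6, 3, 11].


d = sqrt(sum of squared differences). (1-10)^2=81, (5-6)^2=1, (-3-3)^2=36, (-7-11)^2=324. Sum = 442.

sqrt(442)


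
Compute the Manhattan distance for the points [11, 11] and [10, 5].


d = sum of absolute differences: |11-10|=1 + |11-5|=6 = 7.

7


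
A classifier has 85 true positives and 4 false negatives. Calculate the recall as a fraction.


Recall = TP / (TP + FN) = 85 / 89 = 85/89.

85/89


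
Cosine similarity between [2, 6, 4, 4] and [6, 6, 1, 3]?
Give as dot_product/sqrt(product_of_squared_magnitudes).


dot = 64. |a|^2 = 72, |b|^2 = 82. cos = 64/sqrt(5904).

64/sqrt(5904)


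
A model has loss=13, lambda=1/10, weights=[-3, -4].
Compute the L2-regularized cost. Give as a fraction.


L2 sq norm = sum(w^2) = 25. J = 13 + 1/10 * 25 = 31/2.

31/2


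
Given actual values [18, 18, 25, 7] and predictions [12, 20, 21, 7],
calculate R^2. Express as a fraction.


Mean(y) = 17. SS_res = 56. SS_tot = 166. R^2 = 1 - 56/(166) = 55/83.

55/83


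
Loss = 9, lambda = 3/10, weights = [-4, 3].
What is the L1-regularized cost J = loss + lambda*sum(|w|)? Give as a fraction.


L1 norm = sum(|w|) = 7. J = 9 + 3/10 * 7 = 111/10.

111/10


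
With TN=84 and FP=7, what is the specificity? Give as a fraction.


Specificity = TN / (TN + FP) = 84 / 91 = 12/13.

12/13


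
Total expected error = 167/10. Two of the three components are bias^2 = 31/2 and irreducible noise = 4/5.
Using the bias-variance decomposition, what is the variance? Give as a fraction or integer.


Total error = bias^2 + variance + irreducible noise. So variance = 167/10 - 31/2 - 4/5 = 2/5.

2/5


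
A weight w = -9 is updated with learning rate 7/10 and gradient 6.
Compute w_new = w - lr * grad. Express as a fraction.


w_new = -9 - 7/10 * 6 = -9 - 21/5 = -66/5.

-66/5


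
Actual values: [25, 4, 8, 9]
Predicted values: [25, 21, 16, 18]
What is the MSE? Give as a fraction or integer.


MSE = (1/4) * ((25-25)^2=0 + (4-21)^2=289 + (8-16)^2=64 + (9-18)^2=81). Sum = 434. MSE = 217/2.

217/2


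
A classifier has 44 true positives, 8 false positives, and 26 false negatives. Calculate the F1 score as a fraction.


Precision = 44/52 = 11/13. Recall = 44/70 = 22/35. F1 = 2*P*R/(P+R) = 44/61.

44/61


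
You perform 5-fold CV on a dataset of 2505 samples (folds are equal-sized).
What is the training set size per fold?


Each validation fold has 2505/5 = 501 samples. Training set = 2505 - 501 = 2004.

2004


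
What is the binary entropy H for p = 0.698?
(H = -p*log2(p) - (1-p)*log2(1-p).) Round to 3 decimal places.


H = -0.698*log2(0.698) - 0.302*log2(0.302) = 0.884.

0.884


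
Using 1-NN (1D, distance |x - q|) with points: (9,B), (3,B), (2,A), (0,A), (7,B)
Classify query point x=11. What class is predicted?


Distances: |9-11|=2, |3-11|=8, |2-11|=9, |0-11|=11, |7-11|=4. 1 nearest: (9,B). Counts: {'B': 1}. Majority class: B.

B


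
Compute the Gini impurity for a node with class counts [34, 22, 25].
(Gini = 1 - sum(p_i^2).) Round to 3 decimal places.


Total = 81. Proportions: 34/81, 22/81, 25/81. sum(p_i^2) = 0.3452. Gini = 1 - 0.3452 = 0.6548, which rounds to 0.655.

0.655


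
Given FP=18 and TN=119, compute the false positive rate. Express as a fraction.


FPR = FP / (FP + TN) = 18 / 137 = 18/137.

18/137


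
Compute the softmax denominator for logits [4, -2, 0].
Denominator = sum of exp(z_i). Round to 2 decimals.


Denom = e^4=54.5982 + e^-2=0.1353 + e^0=1.0000. Sum = 55.7335, which rounds to 55.73.

55.73


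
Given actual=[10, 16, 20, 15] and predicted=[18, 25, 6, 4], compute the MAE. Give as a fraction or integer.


MAE = (1/4) * (|10-18|=8 + |16-25|=9 + |20-6|=14 + |15-4|=11). Sum = 42. MAE = 21/2.

21/2


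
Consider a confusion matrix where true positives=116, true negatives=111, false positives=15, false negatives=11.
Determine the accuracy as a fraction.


Accuracy = (TP + TN) / (TP + TN + FP + FN) = (116 + 111) / 253 = 227/253.

227/253


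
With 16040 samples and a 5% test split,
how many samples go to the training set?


Test set = 16040 * 5% = 802. Training set = 16040 - 802 = 15238.

15238


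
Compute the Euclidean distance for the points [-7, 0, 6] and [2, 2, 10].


d = sqrt(sum of squared differences). (-7-2)^2=81, (0-2)^2=4, (6-10)^2=16. Sum = 101.

sqrt(101)


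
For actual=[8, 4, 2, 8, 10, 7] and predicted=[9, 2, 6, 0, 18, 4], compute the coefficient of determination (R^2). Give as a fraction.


Mean(y) = 13/2. SS_res = 158. SS_tot = 87/2. R^2 = 1 - 158/(87/2) = -229/87.

-229/87


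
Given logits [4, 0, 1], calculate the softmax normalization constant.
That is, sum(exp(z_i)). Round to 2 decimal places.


Denom = e^4=54.5982 + e^0=1.0000 + e^1=2.7183. Sum = 58.3165, which rounds to 58.32.

58.32


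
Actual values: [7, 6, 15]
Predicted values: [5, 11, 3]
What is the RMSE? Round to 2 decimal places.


MSE = 57.6667. RMSE = sqrt(57.6667) = 7.59.

7.59


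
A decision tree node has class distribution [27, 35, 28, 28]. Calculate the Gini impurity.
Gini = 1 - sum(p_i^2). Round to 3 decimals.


Total = 118. Proportions: 27/118, 35/118, 28/118, 28/118. sum(p_i^2) = 0.2529. Gini = 1 - 0.2529 = 0.7471, which rounds to 0.747.

0.747


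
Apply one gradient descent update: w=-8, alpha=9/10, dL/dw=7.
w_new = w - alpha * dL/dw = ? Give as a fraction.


w_new = -8 - 9/10 * 7 = -8 - 63/10 = -143/10.

-143/10


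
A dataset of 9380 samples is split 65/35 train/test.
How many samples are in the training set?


Test set = 9380 * 35% = 3283. Training set = 9380 - 3283 = 6097.

6097


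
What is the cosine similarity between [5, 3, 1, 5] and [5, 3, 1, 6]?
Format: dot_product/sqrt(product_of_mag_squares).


dot = 65. |a|^2 = 60, |b|^2 = 71. cos = 65/sqrt(4260).

65/sqrt(4260)


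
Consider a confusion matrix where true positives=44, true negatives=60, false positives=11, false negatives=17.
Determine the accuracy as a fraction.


Accuracy = (TP + TN) / (TP + TN + FP + FN) = (44 + 60) / 132 = 26/33.

26/33


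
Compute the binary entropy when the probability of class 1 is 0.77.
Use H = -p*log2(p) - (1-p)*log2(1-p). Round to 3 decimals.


H = -0.77*log2(0.77) - 0.23*log2(0.23) = 0.778.

0.778


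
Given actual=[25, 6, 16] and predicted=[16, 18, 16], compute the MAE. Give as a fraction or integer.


MAE = (1/3) * (|25-16|=9 + |6-18|=12 + |16-16|=0). Sum = 21. MAE = 7.

7


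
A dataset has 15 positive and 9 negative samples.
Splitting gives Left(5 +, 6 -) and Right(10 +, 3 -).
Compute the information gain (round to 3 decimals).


H(parent) = 0.9544. H(left) = 0.9940, H(right) = 0.7793. Weighted = (11/24)*0.9940 + (13/24)*0.7793 = 0.8777. IG = 0.9544 - 0.8777 = 0.0767, which rounds to 0.077.

0.077


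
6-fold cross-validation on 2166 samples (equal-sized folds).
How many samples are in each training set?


Each validation fold has 2166/6 = 361 samples. Training set = 2166 - 361 = 1805.

1805


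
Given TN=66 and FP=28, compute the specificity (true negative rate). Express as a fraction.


Specificity = TN / (TN + FP) = 66 / 94 = 33/47.

33/47


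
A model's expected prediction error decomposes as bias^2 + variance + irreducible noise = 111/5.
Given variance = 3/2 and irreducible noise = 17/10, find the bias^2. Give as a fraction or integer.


Total error = bias^2 + variance + irreducible noise. So bias^2 = 111/5 - 3/2 - 17/10 = 19.

19


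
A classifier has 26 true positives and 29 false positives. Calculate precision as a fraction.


Precision = TP / (TP + FP) = 26 / 55 = 26/55.

26/55


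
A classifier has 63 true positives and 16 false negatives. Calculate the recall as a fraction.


Recall = TP / (TP + FN) = 63 / 79 = 63/79.

63/79


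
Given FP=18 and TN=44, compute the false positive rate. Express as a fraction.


FPR = FP / (FP + TN) = 18 / 62 = 9/31.

9/31


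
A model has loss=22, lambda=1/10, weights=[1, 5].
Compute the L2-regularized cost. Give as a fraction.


L2 sq norm = sum(w^2) = 26. J = 22 + 1/10 * 26 = 123/5.

123/5


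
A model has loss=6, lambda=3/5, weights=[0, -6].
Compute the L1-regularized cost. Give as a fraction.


L1 norm = sum(|w|) = 6. J = 6 + 3/5 * 6 = 48/5.

48/5


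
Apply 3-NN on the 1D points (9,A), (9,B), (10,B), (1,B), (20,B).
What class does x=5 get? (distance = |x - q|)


Distances: |9-5|=4, |9-5|=4, |10-5|=5, |1-5|=4, |20-5|=15. 3 nearest: (9,A), (9,B), (1,B). Counts: {'A': 1, 'B': 2}. Majority class: B.

B


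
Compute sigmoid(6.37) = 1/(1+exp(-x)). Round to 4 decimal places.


sigma(6.37) = 1/(1+e^(-6.37)) = 1/(1+0.001712) = 1/1.001712 = 0.9983.

0.9983


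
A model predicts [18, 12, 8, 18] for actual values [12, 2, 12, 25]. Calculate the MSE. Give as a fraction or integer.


MSE = (1/4) * ((12-18)^2=36 + (2-12)^2=100 + (12-8)^2=16 + (25-18)^2=49). Sum = 201. MSE = 201/4.

201/4


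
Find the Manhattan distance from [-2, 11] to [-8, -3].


d = sum of absolute differences: |-2--8|=6 + |11--3|=14 = 20.

20


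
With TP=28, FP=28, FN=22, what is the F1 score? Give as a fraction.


Precision = 28/56 = 1/2. Recall = 28/50 = 14/25. F1 = 2*P*R/(P+R) = 28/53.

28/53


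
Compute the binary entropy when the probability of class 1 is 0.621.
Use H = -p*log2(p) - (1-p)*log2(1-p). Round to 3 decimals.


H = -0.621*log2(0.621) - 0.379*log2(0.379) = 0.957.

0.957


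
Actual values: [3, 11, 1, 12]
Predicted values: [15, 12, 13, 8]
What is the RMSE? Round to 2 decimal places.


MSE = 76.2500. RMSE = sqrt(76.2500) = 8.73.

8.73


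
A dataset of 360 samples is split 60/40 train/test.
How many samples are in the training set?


Test set = 360 * 40% = 144. Training set = 360 - 144 = 216.

216


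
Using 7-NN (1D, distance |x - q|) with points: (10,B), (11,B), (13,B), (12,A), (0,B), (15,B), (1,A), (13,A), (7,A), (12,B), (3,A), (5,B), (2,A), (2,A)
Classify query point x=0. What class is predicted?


Distances: |10-0|=10, |11-0|=11, |13-0|=13, |12-0|=12, |0-0|=0, |15-0|=15, |1-0|=1, |13-0|=13, |7-0|=7, |12-0|=12, |3-0|=3, |5-0|=5, |2-0|=2, |2-0|=2. 7 nearest: (0,B), (1,A), (2,A), (2,A), (3,A), (5,B), (7,A). Counts: {'B': 2, 'A': 5}. Majority class: A.

A


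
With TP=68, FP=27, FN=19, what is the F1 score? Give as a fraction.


Precision = 68/95 = 68/95. Recall = 68/87 = 68/87. F1 = 2*P*R/(P+R) = 68/91.

68/91


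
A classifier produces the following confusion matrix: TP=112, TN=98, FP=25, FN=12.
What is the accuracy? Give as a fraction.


Accuracy = (TP + TN) / (TP + TN + FP + FN) = (112 + 98) / 247 = 210/247.

210/247


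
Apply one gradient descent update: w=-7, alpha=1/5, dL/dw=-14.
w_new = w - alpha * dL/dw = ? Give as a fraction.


w_new = -7 - 1/5 * -14 = -7 - -14/5 = -21/5.

-21/5


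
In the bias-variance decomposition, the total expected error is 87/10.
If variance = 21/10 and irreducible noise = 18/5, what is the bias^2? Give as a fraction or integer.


Total error = bias^2 + variance + irreducible noise. So bias^2 = 87/10 - 21/10 - 18/5 = 3.

3


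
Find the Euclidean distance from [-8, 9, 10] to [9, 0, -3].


d = sqrt(sum of squared differences). (-8-9)^2=289, (9-0)^2=81, (10--3)^2=169. Sum = 539.

sqrt(539)


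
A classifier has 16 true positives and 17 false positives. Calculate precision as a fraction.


Precision = TP / (TP + FP) = 16 / 33 = 16/33.

16/33


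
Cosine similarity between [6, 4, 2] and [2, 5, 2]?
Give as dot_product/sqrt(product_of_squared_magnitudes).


dot = 36. |a|^2 = 56, |b|^2 = 33. cos = 36/sqrt(1848).

36/sqrt(1848)


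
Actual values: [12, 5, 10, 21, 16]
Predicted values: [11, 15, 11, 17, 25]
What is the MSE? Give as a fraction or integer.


MSE = (1/5) * ((12-11)^2=1 + (5-15)^2=100 + (10-11)^2=1 + (21-17)^2=16 + (16-25)^2=81). Sum = 199. MSE = 199/5.

199/5


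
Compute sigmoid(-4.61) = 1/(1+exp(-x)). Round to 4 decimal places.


sigma(-4.61) = 1/(1+e^(4.61)) = 1/(1+100.484150) = 1/101.484150 = 0.0099.

0.0099


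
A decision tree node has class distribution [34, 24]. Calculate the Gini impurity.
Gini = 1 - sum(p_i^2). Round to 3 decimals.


Total = 58. Proportions: 34/58, 24/58. sum(p_i^2) = 0.5149. Gini = 1 - 0.5149 = 0.4851, which rounds to 0.485.

0.485


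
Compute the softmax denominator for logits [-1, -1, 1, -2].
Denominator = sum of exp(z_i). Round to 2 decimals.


Denom = e^-1=0.3679 + e^-1=0.3679 + e^1=2.7183 + e^-2=0.1353. Sum = 3.5894, which rounds to 3.59.

3.59


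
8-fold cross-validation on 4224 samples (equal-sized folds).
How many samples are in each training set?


Each validation fold has 4224/8 = 528 samples. Training set = 4224 - 528 = 3696.

3696


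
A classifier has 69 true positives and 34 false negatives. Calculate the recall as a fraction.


Recall = TP / (TP + FN) = 69 / 103 = 69/103.

69/103


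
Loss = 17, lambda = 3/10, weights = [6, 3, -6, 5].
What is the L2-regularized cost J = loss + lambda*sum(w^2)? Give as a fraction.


L2 sq norm = sum(w^2) = 106. J = 17 + 3/10 * 106 = 244/5.

244/5


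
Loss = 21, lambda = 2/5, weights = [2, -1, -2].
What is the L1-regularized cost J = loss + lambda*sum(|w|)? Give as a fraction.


L1 norm = sum(|w|) = 5. J = 21 + 2/5 * 5 = 23.

23


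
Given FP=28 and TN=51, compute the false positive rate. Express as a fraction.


FPR = FP / (FP + TN) = 28 / 79 = 28/79.

28/79


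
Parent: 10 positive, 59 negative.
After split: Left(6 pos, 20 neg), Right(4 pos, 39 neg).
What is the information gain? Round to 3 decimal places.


H(parent) = 0.5970. H(left) = 0.7793, H(right) = 0.4465. Weighted = (26/69)*0.7793 + (43/69)*0.4465 = 0.5719. IG = 0.5970 - 0.5719 = 0.0251, which rounds to 0.025.

0.025


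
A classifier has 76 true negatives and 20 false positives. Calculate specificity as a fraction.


Specificity = TN / (TN + FP) = 76 / 96 = 19/24.

19/24


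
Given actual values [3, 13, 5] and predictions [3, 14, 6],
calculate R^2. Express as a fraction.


Mean(y) = 7. SS_res = 2. SS_tot = 56. R^2 = 1 - 2/(56) = 27/28.

27/28


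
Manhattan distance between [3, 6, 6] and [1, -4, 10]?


d = sum of absolute differences: |3-1|=2 + |6--4|=10 + |6-10|=4 = 16.

16


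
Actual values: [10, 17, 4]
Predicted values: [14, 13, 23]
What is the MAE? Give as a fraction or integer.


MAE = (1/3) * (|10-14|=4 + |17-13|=4 + |4-23|=19). Sum = 27. MAE = 9.

9


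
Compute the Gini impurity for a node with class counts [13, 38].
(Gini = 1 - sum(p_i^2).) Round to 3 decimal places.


Total = 51. Proportions: 13/51, 38/51. sum(p_i^2) = 0.6201. Gini = 1 - 0.6201 = 0.3799, which rounds to 0.380.

0.380


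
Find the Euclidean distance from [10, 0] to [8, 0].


d = sqrt(sum of squared differences). (10-8)^2=4, (0-0)^2=0. Sum = 4.

2


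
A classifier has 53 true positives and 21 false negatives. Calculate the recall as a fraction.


Recall = TP / (TP + FN) = 53 / 74 = 53/74.

53/74


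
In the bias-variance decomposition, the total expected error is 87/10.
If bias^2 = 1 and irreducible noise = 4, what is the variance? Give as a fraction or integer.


Total error = bias^2 + variance + irreducible noise. So variance = 87/10 - 1 - 4 = 37/10.

37/10


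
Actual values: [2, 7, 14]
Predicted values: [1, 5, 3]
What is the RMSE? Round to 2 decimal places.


MSE = 42.0000. RMSE = sqrt(42.0000) = 6.48.

6.48


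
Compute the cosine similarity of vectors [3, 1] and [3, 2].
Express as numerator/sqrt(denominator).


dot = 11. |a|^2 = 10, |b|^2 = 13. cos = 11/sqrt(130).

11/sqrt(130)


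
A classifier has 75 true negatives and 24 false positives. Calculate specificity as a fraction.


Specificity = TN / (TN + FP) = 75 / 99 = 25/33.

25/33


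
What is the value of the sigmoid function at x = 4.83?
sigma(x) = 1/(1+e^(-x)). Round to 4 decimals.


sigma(4.83) = 1/(1+e^(-4.83)) = 1/(1+0.007987) = 1/1.007987 = 0.9921.

0.9921


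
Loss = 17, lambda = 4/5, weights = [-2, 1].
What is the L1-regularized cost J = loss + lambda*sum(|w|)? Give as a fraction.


L1 norm = sum(|w|) = 3. J = 17 + 4/5 * 3 = 97/5.

97/5


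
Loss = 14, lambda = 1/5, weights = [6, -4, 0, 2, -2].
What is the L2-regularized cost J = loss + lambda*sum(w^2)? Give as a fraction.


L2 sq norm = sum(w^2) = 60. J = 14 + 1/5 * 60 = 26.

26


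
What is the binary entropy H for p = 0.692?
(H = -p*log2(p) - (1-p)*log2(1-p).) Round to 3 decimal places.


H = -0.692*log2(0.692) - 0.308*log2(0.308) = 0.891.

0.891


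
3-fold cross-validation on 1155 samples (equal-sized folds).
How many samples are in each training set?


Each validation fold has 1155/3 = 385 samples. Training set = 1155 - 385 = 770.

770


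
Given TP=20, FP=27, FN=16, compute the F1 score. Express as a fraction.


Precision = 20/47 = 20/47. Recall = 20/36 = 5/9. F1 = 2*P*R/(P+R) = 40/83.

40/83


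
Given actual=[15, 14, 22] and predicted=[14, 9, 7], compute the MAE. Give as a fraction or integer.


MAE = (1/3) * (|15-14|=1 + |14-9|=5 + |22-7|=15). Sum = 21. MAE = 7.

7


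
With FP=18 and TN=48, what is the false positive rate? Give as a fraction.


FPR = FP / (FP + TN) = 18 / 66 = 3/11.

3/11


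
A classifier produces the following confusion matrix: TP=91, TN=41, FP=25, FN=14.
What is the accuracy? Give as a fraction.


Accuracy = (TP + TN) / (TP + TN + FP + FN) = (91 + 41) / 171 = 44/57.

44/57


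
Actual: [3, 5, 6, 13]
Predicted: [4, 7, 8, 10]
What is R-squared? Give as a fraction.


Mean(y) = 27/4. SS_res = 18. SS_tot = 227/4. R^2 = 1 - 18/(227/4) = 155/227.

155/227


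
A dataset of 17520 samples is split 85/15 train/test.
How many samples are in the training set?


Test set = 17520 * 15% = 2628. Training set = 17520 - 2628 = 14892.

14892


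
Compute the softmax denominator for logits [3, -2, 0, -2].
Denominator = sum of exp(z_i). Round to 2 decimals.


Denom = e^3=20.0855 + e^-2=0.1353 + e^0=1.0000 + e^-2=0.1353. Sum = 21.3561, which rounds to 21.36.

21.36


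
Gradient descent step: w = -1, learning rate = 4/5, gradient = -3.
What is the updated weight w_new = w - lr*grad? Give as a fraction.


w_new = -1 - 4/5 * -3 = -1 - -12/5 = 7/5.

7/5


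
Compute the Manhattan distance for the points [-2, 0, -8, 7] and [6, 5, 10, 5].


d = sum of absolute differences: |-2-6|=8 + |0-5|=5 + |-8-10|=18 + |7-5|=2 = 33.

33


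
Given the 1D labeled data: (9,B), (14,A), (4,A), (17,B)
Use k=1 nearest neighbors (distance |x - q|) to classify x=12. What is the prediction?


Distances: |9-12|=3, |14-12|=2, |4-12|=8, |17-12|=5. 1 nearest: (14,A). Counts: {'A': 1}. Majority class: A.

A


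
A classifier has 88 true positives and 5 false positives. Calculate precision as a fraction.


Precision = TP / (TP + FP) = 88 / 93 = 88/93.

88/93


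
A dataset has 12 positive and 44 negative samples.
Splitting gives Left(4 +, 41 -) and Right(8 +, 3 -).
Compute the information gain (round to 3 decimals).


H(parent) = 0.7496. H(left) = 0.4328, H(right) = 0.8454. Weighted = (45/56)*0.4328 + (11/56)*0.8454 = 0.5138. IG = 0.7496 - 0.5138 = 0.2358, which rounds to 0.236.

0.236


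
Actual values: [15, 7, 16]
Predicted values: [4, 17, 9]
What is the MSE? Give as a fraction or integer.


MSE = (1/3) * ((15-4)^2=121 + (7-17)^2=100 + (16-9)^2=49). Sum = 270. MSE = 90.

90


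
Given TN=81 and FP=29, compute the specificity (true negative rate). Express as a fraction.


Specificity = TN / (TN + FP) = 81 / 110 = 81/110.

81/110


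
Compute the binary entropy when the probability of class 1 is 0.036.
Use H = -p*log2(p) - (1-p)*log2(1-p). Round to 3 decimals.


H = -0.036*log2(0.036) - 0.964*log2(0.964) = 0.224.

0.224


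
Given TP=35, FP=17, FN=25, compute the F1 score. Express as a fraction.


Precision = 35/52 = 35/52. Recall = 35/60 = 7/12. F1 = 2*P*R/(P+R) = 5/8.

5/8


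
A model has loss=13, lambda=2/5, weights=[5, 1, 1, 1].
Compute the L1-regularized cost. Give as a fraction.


L1 norm = sum(|w|) = 8. J = 13 + 2/5 * 8 = 81/5.

81/5


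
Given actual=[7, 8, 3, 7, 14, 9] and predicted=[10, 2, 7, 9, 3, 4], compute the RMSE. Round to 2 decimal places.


MSE = 35.1667. RMSE = sqrt(35.1667) = 5.93.

5.93


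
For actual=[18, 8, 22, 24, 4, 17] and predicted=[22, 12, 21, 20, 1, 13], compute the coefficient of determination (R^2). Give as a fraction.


Mean(y) = 31/2. SS_res = 74. SS_tot = 623/2. R^2 = 1 - 74/(623/2) = 475/623.

475/623


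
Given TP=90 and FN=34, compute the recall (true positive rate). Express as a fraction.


Recall = TP / (TP + FN) = 90 / 124 = 45/62.

45/62


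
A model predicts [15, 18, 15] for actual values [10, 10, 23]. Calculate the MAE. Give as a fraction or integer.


MAE = (1/3) * (|10-15|=5 + |10-18|=8 + |23-15|=8). Sum = 21. MAE = 7.

7


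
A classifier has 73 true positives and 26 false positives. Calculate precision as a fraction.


Precision = TP / (TP + FP) = 73 / 99 = 73/99.

73/99


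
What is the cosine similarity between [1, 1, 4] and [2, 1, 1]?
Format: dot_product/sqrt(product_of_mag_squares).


dot = 7. |a|^2 = 18, |b|^2 = 6. cos = 7/sqrt(108).

7/sqrt(108)


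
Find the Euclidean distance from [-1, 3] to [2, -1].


d = sqrt(sum of squared differences). (-1-2)^2=9, (3--1)^2=16. Sum = 25.

5


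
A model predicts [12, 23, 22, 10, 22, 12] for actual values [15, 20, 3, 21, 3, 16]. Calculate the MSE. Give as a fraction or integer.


MSE = (1/6) * ((15-12)^2=9 + (20-23)^2=9 + (3-22)^2=361 + (21-10)^2=121 + (3-22)^2=361 + (16-12)^2=16). Sum = 877. MSE = 877/6.

877/6


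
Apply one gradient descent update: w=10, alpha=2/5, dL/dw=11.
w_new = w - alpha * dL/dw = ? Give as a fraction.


w_new = 10 - 2/5 * 11 = 10 - 22/5 = 28/5.

28/5


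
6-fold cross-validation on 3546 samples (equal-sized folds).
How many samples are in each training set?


Each validation fold has 3546/6 = 591 samples. Training set = 3546 - 591 = 2955.

2955


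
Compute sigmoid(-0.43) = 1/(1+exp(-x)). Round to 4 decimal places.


sigma(-0.43) = 1/(1+e^(0.43)) = 1/(1+1.537258) = 1/2.537258 = 0.3941.

0.3941


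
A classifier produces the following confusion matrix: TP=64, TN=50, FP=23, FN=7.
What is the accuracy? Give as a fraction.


Accuracy = (TP + TN) / (TP + TN + FP + FN) = (64 + 50) / 144 = 19/24.

19/24


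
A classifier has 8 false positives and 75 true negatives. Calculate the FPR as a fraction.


FPR = FP / (FP + TN) = 8 / 83 = 8/83.

8/83


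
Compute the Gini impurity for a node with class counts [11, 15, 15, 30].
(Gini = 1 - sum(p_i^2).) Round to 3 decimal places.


Total = 71. Proportions: 11/71, 15/71, 15/71, 30/71. sum(p_i^2) = 0.2918. Gini = 1 - 0.2918 = 0.7082, which rounds to 0.708.

0.708


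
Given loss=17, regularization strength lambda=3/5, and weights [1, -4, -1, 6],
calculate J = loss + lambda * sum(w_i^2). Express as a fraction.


L2 sq norm = sum(w^2) = 54. J = 17 + 3/5 * 54 = 247/5.

247/5


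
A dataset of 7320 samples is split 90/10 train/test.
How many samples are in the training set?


Test set = 7320 * 10% = 732. Training set = 7320 - 732 = 6588.

6588


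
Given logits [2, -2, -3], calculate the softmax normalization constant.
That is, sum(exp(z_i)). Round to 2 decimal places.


Denom = e^2=7.3891 + e^-2=0.1353 + e^-3=0.0498. Sum = 7.5742, which rounds to 7.57.

7.57


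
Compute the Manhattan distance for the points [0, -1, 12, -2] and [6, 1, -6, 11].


d = sum of absolute differences: |0-6|=6 + |-1-1|=2 + |12--6|=18 + |-2-11|=13 = 39.

39


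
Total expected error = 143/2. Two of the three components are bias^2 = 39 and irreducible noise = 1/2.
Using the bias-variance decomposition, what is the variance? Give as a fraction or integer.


Total error = bias^2 + variance + irreducible noise. So variance = 143/2 - 39 - 1/2 = 32.

32


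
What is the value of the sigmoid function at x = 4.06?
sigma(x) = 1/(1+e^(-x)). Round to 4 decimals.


sigma(4.06) = 1/(1+e^(-4.06)) = 1/(1+0.017249) = 1/1.017249 = 0.9830.

0.9830


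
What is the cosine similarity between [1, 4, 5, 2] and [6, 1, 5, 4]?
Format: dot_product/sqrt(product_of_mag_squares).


dot = 43. |a|^2 = 46, |b|^2 = 78. cos = 43/sqrt(3588).

43/sqrt(3588)


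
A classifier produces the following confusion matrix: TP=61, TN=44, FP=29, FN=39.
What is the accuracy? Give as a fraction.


Accuracy = (TP + TN) / (TP + TN + FP + FN) = (61 + 44) / 173 = 105/173.

105/173


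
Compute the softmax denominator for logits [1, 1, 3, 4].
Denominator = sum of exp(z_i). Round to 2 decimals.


Denom = e^1=2.7183 + e^1=2.7183 + e^3=20.0855 + e^4=54.5982. Sum = 80.1203, which rounds to 80.12.

80.12


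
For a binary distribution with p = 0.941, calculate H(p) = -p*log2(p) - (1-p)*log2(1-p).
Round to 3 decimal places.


H = -0.941*log2(0.941) - 0.059*log2(0.059) = 0.323.

0.323


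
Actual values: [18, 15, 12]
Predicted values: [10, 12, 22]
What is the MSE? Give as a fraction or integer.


MSE = (1/3) * ((18-10)^2=64 + (15-12)^2=9 + (12-22)^2=100). Sum = 173. MSE = 173/3.

173/3


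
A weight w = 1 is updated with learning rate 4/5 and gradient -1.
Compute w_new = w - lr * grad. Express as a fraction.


w_new = 1 - 4/5 * -1 = 1 - -4/5 = 9/5.

9/5


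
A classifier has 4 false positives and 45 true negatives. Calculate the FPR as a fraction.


FPR = FP / (FP + TN) = 4 / 49 = 4/49.

4/49


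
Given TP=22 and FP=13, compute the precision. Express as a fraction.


Precision = TP / (TP + FP) = 22 / 35 = 22/35.

22/35


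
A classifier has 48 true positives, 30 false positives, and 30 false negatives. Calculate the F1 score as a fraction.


Precision = 48/78 = 8/13. Recall = 48/78 = 8/13. F1 = 2*P*R/(P+R) = 8/13.

8/13


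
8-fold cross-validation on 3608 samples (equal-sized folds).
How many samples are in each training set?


Each validation fold has 3608/8 = 451 samples. Training set = 3608 - 451 = 3157.

3157


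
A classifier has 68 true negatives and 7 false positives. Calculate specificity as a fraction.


Specificity = TN / (TN + FP) = 68 / 75 = 68/75.

68/75


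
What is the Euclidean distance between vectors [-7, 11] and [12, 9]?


d = sqrt(sum of squared differences). (-7-12)^2=361, (11-9)^2=4. Sum = 365.

sqrt(365)


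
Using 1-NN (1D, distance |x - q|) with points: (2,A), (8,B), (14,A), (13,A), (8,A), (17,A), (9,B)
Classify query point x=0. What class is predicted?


Distances: |2-0|=2, |8-0|=8, |14-0|=14, |13-0|=13, |8-0|=8, |17-0|=17, |9-0|=9. 1 nearest: (2,A). Counts: {'A': 1}. Majority class: A.

A


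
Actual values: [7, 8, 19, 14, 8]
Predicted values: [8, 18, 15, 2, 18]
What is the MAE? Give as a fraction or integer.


MAE = (1/5) * (|7-8|=1 + |8-18|=10 + |19-15|=4 + |14-2|=12 + |8-18|=10). Sum = 37. MAE = 37/5.

37/5


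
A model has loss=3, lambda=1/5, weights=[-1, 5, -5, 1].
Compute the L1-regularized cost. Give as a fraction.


L1 norm = sum(|w|) = 12. J = 3 + 1/5 * 12 = 27/5.

27/5


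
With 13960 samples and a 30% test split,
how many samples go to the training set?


Test set = 13960 * 30% = 4188. Training set = 13960 - 4188 = 9772.

9772


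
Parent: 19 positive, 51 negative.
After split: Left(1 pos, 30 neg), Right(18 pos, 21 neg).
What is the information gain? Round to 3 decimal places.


H(parent) = 0.8435. H(left) = 0.2056, H(right) = 0.9957. Weighted = (31/70)*0.2056 + (39/70)*0.9957 = 0.6458. IG = 0.8435 - 0.6458 = 0.1977, which rounds to 0.198.

0.198


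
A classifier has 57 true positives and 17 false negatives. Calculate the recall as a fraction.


Recall = TP / (TP + FN) = 57 / 74 = 57/74.

57/74


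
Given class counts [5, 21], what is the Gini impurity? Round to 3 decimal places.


Total = 26. Proportions: 5/26, 21/26. sum(p_i^2) = 0.6893. Gini = 1 - 0.6893 = 0.3107, which rounds to 0.311.

0.311


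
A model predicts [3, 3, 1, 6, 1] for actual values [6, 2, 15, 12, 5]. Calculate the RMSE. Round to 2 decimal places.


MSE = 51.6000. RMSE = sqrt(51.6000) = 7.18.

7.18


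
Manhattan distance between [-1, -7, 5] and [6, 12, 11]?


d = sum of absolute differences: |-1-6|=7 + |-7-12|=19 + |5-11|=6 = 32.

32


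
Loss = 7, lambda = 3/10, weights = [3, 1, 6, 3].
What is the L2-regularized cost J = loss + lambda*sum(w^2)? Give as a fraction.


L2 sq norm = sum(w^2) = 55. J = 7 + 3/10 * 55 = 47/2.

47/2


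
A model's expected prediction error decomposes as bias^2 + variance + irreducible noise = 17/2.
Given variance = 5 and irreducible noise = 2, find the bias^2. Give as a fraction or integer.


Total error = bias^2 + variance + irreducible noise. So bias^2 = 17/2 - 5 - 2 = 3/2.

3/2


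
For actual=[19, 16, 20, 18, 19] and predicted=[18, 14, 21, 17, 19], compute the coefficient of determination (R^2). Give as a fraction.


Mean(y) = 92/5. SS_res = 7. SS_tot = 46/5. R^2 = 1 - 7/(46/5) = 11/46.

11/46


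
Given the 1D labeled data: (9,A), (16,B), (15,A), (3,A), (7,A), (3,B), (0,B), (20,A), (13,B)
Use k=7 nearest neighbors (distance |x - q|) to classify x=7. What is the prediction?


Distances: |9-7|=2, |16-7|=9, |15-7|=8, |3-7|=4, |7-7|=0, |3-7|=4, |0-7|=7, |20-7|=13, |13-7|=6. 7 nearest: (7,A), (9,A), (3,A), (3,B), (13,B), (0,B), (15,A). Counts: {'A': 4, 'B': 3}. Majority class: A.

A


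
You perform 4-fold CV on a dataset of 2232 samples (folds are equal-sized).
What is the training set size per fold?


Each validation fold has 2232/4 = 558 samples. Training set = 2232 - 558 = 1674.

1674


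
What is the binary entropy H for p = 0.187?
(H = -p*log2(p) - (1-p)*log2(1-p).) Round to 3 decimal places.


H = -0.187*log2(0.187) - 0.813*log2(0.813) = 0.695.

0.695


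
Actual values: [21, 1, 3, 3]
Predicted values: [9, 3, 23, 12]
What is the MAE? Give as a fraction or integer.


MAE = (1/4) * (|21-9|=12 + |1-3|=2 + |3-23|=20 + |3-12|=9). Sum = 43. MAE = 43/4.

43/4


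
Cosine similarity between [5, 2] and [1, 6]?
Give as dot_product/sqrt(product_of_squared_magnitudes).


dot = 17. |a|^2 = 29, |b|^2 = 37. cos = 17/sqrt(1073).

17/sqrt(1073)


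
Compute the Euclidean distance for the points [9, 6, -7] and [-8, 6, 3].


d = sqrt(sum of squared differences). (9--8)^2=289, (6-6)^2=0, (-7-3)^2=100. Sum = 389.

sqrt(389)


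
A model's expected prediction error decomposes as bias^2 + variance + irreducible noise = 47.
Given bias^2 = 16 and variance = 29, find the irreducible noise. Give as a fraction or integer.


Total error = bias^2 + variance + irreducible noise. So irreducible noise = 47 - 16 - 29 = 2.

2


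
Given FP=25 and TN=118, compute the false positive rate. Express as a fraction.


FPR = FP / (FP + TN) = 25 / 143 = 25/143.

25/143


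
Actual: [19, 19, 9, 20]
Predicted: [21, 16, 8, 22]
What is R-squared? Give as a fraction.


Mean(y) = 67/4. SS_res = 18. SS_tot = 323/4. R^2 = 1 - 18/(323/4) = 251/323.

251/323


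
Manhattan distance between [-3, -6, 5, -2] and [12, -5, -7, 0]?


d = sum of absolute differences: |-3-12|=15 + |-6--5|=1 + |5--7|=12 + |-2-0|=2 = 30.

30


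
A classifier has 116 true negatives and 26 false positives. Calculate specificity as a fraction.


Specificity = TN / (TN + FP) = 116 / 142 = 58/71.

58/71


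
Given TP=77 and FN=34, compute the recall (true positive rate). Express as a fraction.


Recall = TP / (TP + FN) = 77 / 111 = 77/111.

77/111


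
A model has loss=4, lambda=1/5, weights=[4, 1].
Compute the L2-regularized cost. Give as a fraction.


L2 sq norm = sum(w^2) = 17. J = 4 + 1/5 * 17 = 37/5.

37/5


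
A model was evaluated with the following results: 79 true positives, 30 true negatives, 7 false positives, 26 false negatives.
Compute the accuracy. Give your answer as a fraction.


Accuracy = (TP + TN) / (TP + TN + FP + FN) = (79 + 30) / 142 = 109/142.

109/142


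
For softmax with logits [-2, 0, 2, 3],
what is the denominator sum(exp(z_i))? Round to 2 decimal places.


Denom = e^-2=0.1353 + e^0=1.0000 + e^2=7.3891 + e^3=20.0855. Sum = 28.6099, which rounds to 28.61.

28.61


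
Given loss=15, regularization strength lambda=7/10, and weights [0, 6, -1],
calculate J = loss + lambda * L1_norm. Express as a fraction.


L1 norm = sum(|w|) = 7. J = 15 + 7/10 * 7 = 199/10.

199/10


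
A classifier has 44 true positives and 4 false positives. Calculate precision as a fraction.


Precision = TP / (TP + FP) = 44 / 48 = 11/12.

11/12


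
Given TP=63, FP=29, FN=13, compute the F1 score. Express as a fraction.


Precision = 63/92 = 63/92. Recall = 63/76 = 63/76. F1 = 2*P*R/(P+R) = 3/4.

3/4


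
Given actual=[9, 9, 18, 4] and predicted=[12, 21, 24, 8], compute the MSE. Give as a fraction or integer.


MSE = (1/4) * ((9-12)^2=9 + (9-21)^2=144 + (18-24)^2=36 + (4-8)^2=16). Sum = 205. MSE = 205/4.

205/4


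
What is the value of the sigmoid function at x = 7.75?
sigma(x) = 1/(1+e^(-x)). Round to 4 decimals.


sigma(7.75) = 1/(1+e^(-7.75)) = 1/(1+0.000431) = 1/1.000431 = 0.9996.

0.9996


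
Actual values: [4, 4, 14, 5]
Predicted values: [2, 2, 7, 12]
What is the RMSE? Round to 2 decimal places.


MSE = 26.5000. RMSE = sqrt(26.5000) = 5.15.

5.15


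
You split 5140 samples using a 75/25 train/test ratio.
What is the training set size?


Test set = 5140 * 25% = 1285. Training set = 5140 - 1285 = 3855.

3855


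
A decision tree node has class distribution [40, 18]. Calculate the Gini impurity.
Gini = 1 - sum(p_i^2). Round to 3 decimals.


Total = 58. Proportions: 40/58, 18/58. sum(p_i^2) = 0.5719. Gini = 1 - 0.5719 = 0.4281, which rounds to 0.428.

0.428


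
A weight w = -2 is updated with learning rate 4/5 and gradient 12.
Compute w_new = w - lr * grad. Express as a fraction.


w_new = -2 - 4/5 * 12 = -2 - 48/5 = -58/5.

-58/5


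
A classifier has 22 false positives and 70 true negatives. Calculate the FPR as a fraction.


FPR = FP / (FP + TN) = 22 / 92 = 11/46.

11/46


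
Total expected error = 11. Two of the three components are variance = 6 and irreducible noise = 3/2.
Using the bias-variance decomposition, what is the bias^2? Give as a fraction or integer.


Total error = bias^2 + variance + irreducible noise. So bias^2 = 11 - 6 - 3/2 = 7/2.

7/2
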